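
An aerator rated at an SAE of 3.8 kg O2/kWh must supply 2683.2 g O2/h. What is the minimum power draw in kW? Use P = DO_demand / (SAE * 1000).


SAE in g O2/kWh = 3.8 * 1000 = 3800 g/kWh
P = DO_demand / SAE_g = 2683.2 / 3800 = 0.706105 kW

0.706105 kW


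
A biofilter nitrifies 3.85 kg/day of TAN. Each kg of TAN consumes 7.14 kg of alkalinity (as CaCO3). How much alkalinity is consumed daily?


Alkalinity factor: 7.14 kg CaCO3 consumed per kg TAN nitrified
alk = 3.85 kg TAN * 7.14 = 27.489 kg CaCO3/day

27.489 kg CaCO3/day


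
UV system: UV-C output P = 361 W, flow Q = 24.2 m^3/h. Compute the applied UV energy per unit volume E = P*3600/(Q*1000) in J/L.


Energy delivered per hour = 361 W * 3600 s = 1299600 J/h
Volume treated per hour = 24.2 m^3/h * 1000 = 24200 L/h
dose = 1299600 / 24200 = 53.7025 J/L

53.7025 J/L


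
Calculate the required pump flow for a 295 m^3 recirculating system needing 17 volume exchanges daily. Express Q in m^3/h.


Daily recirculation volume = 295 m^3 * 17 = 5015 m^3/day
Flow rate Q = daily volume / 24 h = 5015 / 24 = 208.958 m^3/h

208.958 m^3/h


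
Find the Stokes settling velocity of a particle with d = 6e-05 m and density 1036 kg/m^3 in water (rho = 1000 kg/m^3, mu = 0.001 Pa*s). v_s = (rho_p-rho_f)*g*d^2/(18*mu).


Density difference: rho_p - rho_f = 1036 - 1000 = 36 kg/m^3
d^2 = (6e-05)^2 = 3.6e-09 m^2
Numerator = (rho_p - rho_f) * g * d^2 = 36 * 9.81 * 3.6e-09 = 1.271376e-06
Denominator = 18 * mu = 18 * 0.001 = 0.018
v_s = 1.271376e-06 / 0.018 = 7.0632e-05 m/s
Check: Re = rho_f * v_s * d / mu = 1000 * 7.0632e-05 * 6e-05 / 0.001 = 0.00424 < 1, so Stokes' law applies.

7.0632e-05 m/s


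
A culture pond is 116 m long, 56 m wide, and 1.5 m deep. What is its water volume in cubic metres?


Base area = L * W = 116 * 56 = 6496 m^2
Volume = area * depth = 6496 * 1.5 = 9744 m^3

9744 m^3


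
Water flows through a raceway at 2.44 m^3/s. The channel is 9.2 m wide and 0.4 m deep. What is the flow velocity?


Cross-sectional area = W * d = 9.2 * 0.4 = 3.68 m^2
Velocity = Q / A = 2.44 / 3.68 = 0.663043 m/s

0.663043 m/s


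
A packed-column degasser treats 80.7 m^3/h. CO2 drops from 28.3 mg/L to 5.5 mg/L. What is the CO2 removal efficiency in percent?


CO2_out / CO2_in = 5.5 / 28.3 = 0.19434629
Fraction remaining = 0.19434629
efficiency = (1 - 0.19434629) * 100 = 80.5654 %

80.5654 %


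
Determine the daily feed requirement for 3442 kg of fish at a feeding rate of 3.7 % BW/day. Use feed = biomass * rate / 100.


Feeding rate fraction = 3.7% / 100 = 0.037
Daily feed = 3442 kg * 0.037 = 127.354 kg/day

127.354 kg/day


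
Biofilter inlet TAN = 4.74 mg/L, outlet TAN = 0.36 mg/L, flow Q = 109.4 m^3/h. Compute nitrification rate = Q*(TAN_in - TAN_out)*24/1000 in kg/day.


Concentration drop: TAN_in - TAN_out = 4.74 - 0.36 = 4.38 mg/L
Hourly TAN removed = Q * dTAN = 109.4 m^3/h * 4.38 mg/L = 479.172 g/h  (m^3/h * mg/L = g/h)
Daily TAN removed = 479.172 * 24 = 11500.128 g/day
Convert to kg/day: 11500.128 / 1000 = 11.500128 kg/day

11.500128 kg/day


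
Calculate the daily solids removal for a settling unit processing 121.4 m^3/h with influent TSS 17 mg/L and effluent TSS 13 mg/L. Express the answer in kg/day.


Concentration drop: TSS_in - TSS_out = 17 - 13 = 4 mg/L
Hourly solids removed = Q * dTSS = 121.4 m^3/h * 4 mg/L = 485.6 g/h  (m^3/h * mg/L = g/h)
Daily solids removed = 485.6 * 24 = 11654.4 g/day
Convert g to kg: 11654.4 / 1000 = 11.6544 kg/day

11.6544 kg/day


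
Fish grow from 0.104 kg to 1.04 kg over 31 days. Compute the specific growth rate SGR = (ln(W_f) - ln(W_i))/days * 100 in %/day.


ln(W_f) = ln(1.04) = 0.039220713
ln(W_i) = ln(0.104) = -2.2633644
ln(W_f) - ln(W_i) = 0.039220713 - -2.2633644 = 2.3025851
SGR = 2.3025851 / 31 * 100 = 7.42769 %/day

7.42769 %/day


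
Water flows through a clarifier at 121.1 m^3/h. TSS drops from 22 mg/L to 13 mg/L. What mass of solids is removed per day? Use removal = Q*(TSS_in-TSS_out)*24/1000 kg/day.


Concentration drop: TSS_in - TSS_out = 22 - 13 = 9 mg/L
Hourly solids removed = Q * dTSS = 121.1 m^3/h * 9 mg/L = 1089.9 g/h  (m^3/h * mg/L = g/h)
Daily solids removed = 1089.9 * 24 = 26157.6 g/day
Convert g to kg: 26157.6 / 1000 = 26.1576 kg/day

26.1576 kg/day


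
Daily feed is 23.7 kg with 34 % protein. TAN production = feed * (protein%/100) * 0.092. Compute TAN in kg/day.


Protein in feed = 23.7 * 34/100 = 8.058 kg/day
TAN = protein * 0.092 = 8.058 * 0.092 = 0.741336 kg/day

0.741336 kg/day


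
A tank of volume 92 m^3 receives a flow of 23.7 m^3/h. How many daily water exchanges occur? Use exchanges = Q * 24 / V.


Daily flow volume = 23.7 m^3/h * 24 h = 568.8 m^3/day
Exchanges = daily flow / tank volume = 568.8 / 92 = 6.18261 exchanges/day

6.18261 exchanges/day


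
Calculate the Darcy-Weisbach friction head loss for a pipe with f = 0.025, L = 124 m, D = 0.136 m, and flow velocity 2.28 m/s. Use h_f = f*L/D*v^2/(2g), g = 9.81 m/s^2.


v^2 = 2.28^2 = 5.1984 m^2/s^2
L/D = 124/0.136 = 911.76471
h_f = f*(L/D)*v^2/(2g) = 0.025 * 911.76471 * 5.1984 / 19.62 = 6.0394 m

6.0394 m


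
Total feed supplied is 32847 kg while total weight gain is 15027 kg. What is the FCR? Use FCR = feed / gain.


FCR = feed consumed / weight gained
FCR = 32847 kg / 15027 kg = 2.18587

2.18587


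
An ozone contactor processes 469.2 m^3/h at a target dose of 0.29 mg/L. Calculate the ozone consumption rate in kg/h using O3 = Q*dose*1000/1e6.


O3 demand (mg/h) = Q * dose * 1000 = 469.2 * 0.29 * 1000 = 136068 mg/h
Convert mg to kg: 136068 / 1e6 = 0.136068 kg/h

0.136068 kg/h


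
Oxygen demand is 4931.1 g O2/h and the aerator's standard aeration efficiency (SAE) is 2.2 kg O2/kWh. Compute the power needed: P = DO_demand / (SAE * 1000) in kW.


SAE in g O2/kWh = 2.2 * 1000 = 2200 g/kWh
P = DO_demand / SAE_g = 4931.1 / 2200 = 2.24141 kW

2.24141 kW


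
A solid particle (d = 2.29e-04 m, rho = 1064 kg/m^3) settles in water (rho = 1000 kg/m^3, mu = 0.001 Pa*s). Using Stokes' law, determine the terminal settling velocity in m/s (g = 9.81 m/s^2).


Density difference: rho_p - rho_f = 1064 - 1000 = 64 kg/m^3
d^2 = (2.29e-04)^2 = 5.2441e-08 m^2
Numerator = (rho_p - rho_f) * g * d^2 = 64 * 9.81 * 5.2441e-08 = 3.2924557e-05
Denominator = 18 * mu = 18 * 0.001 = 0.018
v_s = 3.2924557e-05 / 0.018 = 0.00182914 m/s
Check: Re = rho_f * v_s * d / mu = 1000 * 0.00182914 * 2.29e-04 / 0.001 = 0.419 < 1, so Stokes' law applies.

0.00182914 m/s


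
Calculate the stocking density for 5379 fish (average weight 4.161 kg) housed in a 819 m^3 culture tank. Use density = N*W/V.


Total biomass = 5379 fish * 4.161 kg = 22382.019 kg
Density = total biomass / volume = 22382.019 / 819 = 27.3285 kg/m^3

27.3285 kg/m^3


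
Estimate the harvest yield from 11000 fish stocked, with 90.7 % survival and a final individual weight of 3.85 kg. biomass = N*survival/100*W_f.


Survivors = 11000 * 90.7/100 = 9977 fish
Harvest biomass = survivors * W_f = 9977 * 3.85 = 38411.45 kg

38411.45 kg


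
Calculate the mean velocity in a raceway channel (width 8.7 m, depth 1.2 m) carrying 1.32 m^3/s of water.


Cross-sectional area = W * d = 8.7 * 1.2 = 10.44 m^2
Velocity = Q / A = 1.32 / 10.44 = 0.126437 m/s

0.126437 m/s


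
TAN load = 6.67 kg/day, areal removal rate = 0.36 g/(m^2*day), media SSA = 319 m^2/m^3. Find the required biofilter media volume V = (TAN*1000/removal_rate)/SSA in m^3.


A = 6.67*1000 / 0.36 = 18527.778 m^2
V = 18527.778 / 319 = 58.0808

58.0808 m^3


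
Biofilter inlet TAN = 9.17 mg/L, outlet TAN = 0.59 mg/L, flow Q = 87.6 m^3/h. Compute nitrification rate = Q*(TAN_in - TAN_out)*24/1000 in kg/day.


Concentration drop: TAN_in - TAN_out = 9.17 - 0.59 = 8.58 mg/L
Hourly TAN removed = Q * dTAN = 87.6 m^3/h * 8.58 mg/L = 751.608 g/h  (m^3/h * mg/L = g/h)
Daily TAN removed = 751.608 * 24 = 18038.592 g/day
Convert to kg/day: 18038.592 / 1000 = 18.038592 kg/day

18.038592 kg/day


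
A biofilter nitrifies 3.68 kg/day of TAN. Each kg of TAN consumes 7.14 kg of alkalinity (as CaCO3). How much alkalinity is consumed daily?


Alkalinity factor: 7.14 kg CaCO3 consumed per kg TAN nitrified
alk = 3.68 kg TAN * 7.14 = 26.2752 kg CaCO3/day

26.2752 kg CaCO3/day


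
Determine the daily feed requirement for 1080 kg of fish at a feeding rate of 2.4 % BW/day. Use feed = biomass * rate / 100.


Feeding rate fraction = 2.4% / 100 = 0.024
Daily feed = 1080 kg * 0.024 = 25.92 kg/day

25.92 kg/day


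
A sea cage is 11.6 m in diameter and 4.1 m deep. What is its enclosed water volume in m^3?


r = d/2 = 11.6/2 = 5.8 m
Base area = pi*r^2 = pi*5.8^2 = 105.68318 m^2
Volume = 105.68318 * 4.1 = 433.301 m^3

433.301 m^3


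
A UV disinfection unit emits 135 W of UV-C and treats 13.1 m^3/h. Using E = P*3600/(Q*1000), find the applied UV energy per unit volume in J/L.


Energy delivered per hour = 135 W * 3600 s = 486000 J/h
Volume treated per hour = 13.1 m^3/h * 1000 = 13100 L/h
dose = 486000 / 13100 = 37.0992 J/L

37.0992 J/L


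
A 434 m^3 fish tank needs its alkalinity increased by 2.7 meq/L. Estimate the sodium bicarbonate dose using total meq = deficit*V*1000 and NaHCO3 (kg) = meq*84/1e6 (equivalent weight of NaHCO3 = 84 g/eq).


Tank volume in L = 434 m^3 * 1000 = 434000 L
Total meq required = 2.7 meq/L * 434000 L = 1171800 meq
NaHCO3 mass = 1171800 meq * 84 mg/meq / 1e6 = 98.4312 kg

98.4312 kg


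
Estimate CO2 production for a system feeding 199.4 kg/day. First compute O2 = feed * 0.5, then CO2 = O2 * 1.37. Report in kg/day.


O2 = 199.4 * 0.5 = 99.7
CO2 = 99.7 * 1.37 = 136.589

136.589 kg/day


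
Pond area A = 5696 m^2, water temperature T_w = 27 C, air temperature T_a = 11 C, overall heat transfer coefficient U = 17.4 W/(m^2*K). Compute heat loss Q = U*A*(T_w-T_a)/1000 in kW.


Temperature difference dT = 27 - 11 = 16 K
Heat loss (W) = U * A * dT = 17.4 * 5696 * 16 = 1585766.4 W
Convert to kW: 1585766.4 / 1000 = 1585.7664 kW

1585.7664 kW


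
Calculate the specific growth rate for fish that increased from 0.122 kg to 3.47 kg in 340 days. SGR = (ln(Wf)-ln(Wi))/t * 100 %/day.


ln(W_f) = ln(3.47) = 1.2441546
ln(W_i) = ln(0.122) = -2.1037342
ln(W_f) - ln(W_i) = 1.2441546 - -2.1037342 = 3.3478888
SGR = 3.3478888 / 340 * 100 = 0.984673 %/day

0.984673 %/day


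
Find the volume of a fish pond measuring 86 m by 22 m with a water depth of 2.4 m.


Base area = L * W = 86 * 22 = 1892 m^2
Volume = area * depth = 1892 * 2.4 = 4540.8 m^3

4540.8 m^3


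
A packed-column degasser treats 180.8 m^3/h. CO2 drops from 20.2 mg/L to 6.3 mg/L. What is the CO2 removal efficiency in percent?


CO2_out / CO2_in = 6.3 / 20.2 = 0.31188119
Fraction remaining = 0.31188119
efficiency = (1 - 0.31188119) * 100 = 68.8119 %

68.8119 %


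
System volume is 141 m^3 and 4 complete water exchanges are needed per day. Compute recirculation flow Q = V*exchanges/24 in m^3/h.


Daily recirculation volume = 141 m^3 * 4 = 564 m^3/day
Flow rate Q = daily volume / 24 h = 564 / 24 = 23.5 m^3/h

23.5 m^3/h


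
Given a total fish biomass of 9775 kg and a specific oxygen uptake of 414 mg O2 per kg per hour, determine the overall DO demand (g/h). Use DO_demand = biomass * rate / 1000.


Total O2 consumption (mg/h) = 9775 kg * 414 mg/(kg*h) = 4046850 mg/h
Convert to g/h: 4046850 / 1000 = 4046.85 g/h

4046.85 g/h


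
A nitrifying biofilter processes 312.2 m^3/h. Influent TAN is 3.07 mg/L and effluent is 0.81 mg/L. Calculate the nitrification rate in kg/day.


Concentration drop: TAN_in - TAN_out = 3.07 - 0.81 = 2.26 mg/L
Hourly TAN removed = Q * dTAN = 312.2 m^3/h * 2.26 mg/L = 705.572 g/h  (m^3/h * mg/L = g/h)
Daily TAN removed = 705.572 * 24 = 16933.728 g/day
Convert to kg/day: 16933.728 / 1000 = 16.933728 kg/day

16.933728 kg/day


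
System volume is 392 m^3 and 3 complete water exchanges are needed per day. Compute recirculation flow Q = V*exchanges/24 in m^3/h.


Daily recirculation volume = 392 m^3 * 3 = 1176 m^3/day
Flow rate Q = daily volume / 24 h = 1176 / 24 = 49 m^3/h

49 m^3/h


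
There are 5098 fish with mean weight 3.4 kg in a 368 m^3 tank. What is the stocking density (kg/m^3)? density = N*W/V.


Total biomass = 5098 fish * 3.4 kg = 17333.2 kg
Density = total biomass / volume = 17333.2 / 368 = 47.1011 kg/m^3

47.1011 kg/m^3


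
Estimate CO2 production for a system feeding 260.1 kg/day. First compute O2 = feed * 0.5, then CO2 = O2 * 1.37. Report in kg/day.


O2 = 260.1 * 0.5 = 130.05
CO2 = 130.05 * 1.37 = 178.1685

178.1685 kg/day


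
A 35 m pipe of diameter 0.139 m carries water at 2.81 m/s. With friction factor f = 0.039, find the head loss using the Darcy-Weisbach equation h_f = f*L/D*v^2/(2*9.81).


v^2 = 2.81^2 = 7.8961 m^2/s^2
L/D = 35/0.139 = 251.79856
h_f = f*(L/D)*v^2/(2g) = 0.039 * 251.79856 * 7.8961 / 19.62 = 3.95213 m

3.95213 m


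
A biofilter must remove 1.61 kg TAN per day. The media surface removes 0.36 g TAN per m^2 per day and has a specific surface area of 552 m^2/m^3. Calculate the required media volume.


A = 1.61*1000 / 0.36 = 4472.2222 m^2
V = 4472.2222 / 552 = 8.10185

8.10185 m^3


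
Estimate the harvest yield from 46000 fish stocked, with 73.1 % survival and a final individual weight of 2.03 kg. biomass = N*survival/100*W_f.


Survivors = 46000 * 73.1/100 = 33626 fish
Harvest biomass = survivors * W_f = 33626 * 2.03 = 68260.78 kg

68260.78 kg


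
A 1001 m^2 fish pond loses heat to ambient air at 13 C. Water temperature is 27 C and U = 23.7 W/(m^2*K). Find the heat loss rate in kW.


Temperature difference dT = 27 - 13 = 14 K
Heat loss (W) = U * A * dT = 23.7 * 1001 * 14 = 332131.8 W
Convert to kW: 332131.8 / 1000 = 332.1318 kW

332.1318 kW


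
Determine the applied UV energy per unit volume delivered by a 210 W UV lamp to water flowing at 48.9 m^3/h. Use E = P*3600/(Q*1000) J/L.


Energy delivered per hour = 210 W * 3600 s = 756000 J/h
Volume treated per hour = 48.9 m^3/h * 1000 = 48900 L/h
dose = 756000 / 48900 = 15.4601 J/L

15.4601 J/L


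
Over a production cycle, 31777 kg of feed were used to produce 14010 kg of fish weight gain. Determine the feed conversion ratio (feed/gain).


FCR = feed consumed / weight gained
FCR = 31777 kg / 14010 kg = 2.26817

2.26817


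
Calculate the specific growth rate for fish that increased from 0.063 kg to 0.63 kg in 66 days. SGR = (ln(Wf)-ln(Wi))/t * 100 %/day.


ln(W_f) = ln(0.63) = -0.46203546
ln(W_i) = ln(0.063) = -2.7646206
ln(W_f) - ln(W_i) = -0.46203546 - -2.7646206 = 2.3025851
SGR = 2.3025851 / 66 * 100 = 3.48877 %/day

3.48877 %/day


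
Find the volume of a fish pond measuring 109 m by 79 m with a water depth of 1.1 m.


Base area = L * W = 109 * 79 = 8611 m^2
Volume = area * depth = 8611 * 1.1 = 9472.1 m^3

9472.1 m^3


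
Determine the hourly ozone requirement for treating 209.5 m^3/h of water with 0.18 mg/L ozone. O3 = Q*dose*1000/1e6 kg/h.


O3 demand (mg/h) = Q * dose * 1000 = 209.5 * 0.18 * 1000 = 37710 mg/h
Convert mg to kg: 37710 / 1e6 = 0.03771 kg/h

0.03771 kg/h


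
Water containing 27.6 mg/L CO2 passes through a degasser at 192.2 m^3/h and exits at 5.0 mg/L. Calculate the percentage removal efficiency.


CO2_out / CO2_in = 5.0 / 27.6 = 0.18115942
Fraction remaining = 0.18115942
efficiency = (1 - 0.18115942) * 100 = 81.8841 %

81.8841 %


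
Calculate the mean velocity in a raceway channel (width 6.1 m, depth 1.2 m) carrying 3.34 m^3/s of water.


Cross-sectional area = W * d = 6.1 * 1.2 = 7.32 m^2
Velocity = Q / A = 3.34 / 7.32 = 0.456284 m/s

0.456284 m/s


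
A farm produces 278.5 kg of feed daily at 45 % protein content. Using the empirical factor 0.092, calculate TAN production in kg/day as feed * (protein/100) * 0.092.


Protein in feed = 278.5 * 45/100 = 125.325 kg/day
TAN = protein * 0.092 = 125.325 * 0.092 = 11.5299 kg/day

11.5299 kg/day


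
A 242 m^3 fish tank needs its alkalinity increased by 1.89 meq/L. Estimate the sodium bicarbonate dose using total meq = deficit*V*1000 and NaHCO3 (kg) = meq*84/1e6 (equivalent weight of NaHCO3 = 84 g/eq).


Tank volume in L = 242 m^3 * 1000 = 242000 L
Total meq required = 1.89 meq/L * 242000 L = 457380 meq
NaHCO3 mass = 457380 meq * 84 mg/meq / 1e6 = 38.4199 kg

38.4199 kg


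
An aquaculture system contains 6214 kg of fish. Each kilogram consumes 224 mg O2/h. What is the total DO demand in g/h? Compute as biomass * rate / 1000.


Total O2 consumption (mg/h) = 6214 kg * 224 mg/(kg*h) = 1391936 mg/h
Convert to g/h: 1391936 / 1000 = 1391.936 g/h

1391.936 g/h


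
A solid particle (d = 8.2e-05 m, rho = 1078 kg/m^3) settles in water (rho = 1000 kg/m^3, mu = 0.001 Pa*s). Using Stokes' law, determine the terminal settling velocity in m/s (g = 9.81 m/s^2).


Density difference: rho_p - rho_f = 1078 - 1000 = 78 kg/m^3
d^2 = (8.2e-05)^2 = 6.724e-09 m^2
Numerator = (rho_p - rho_f) * g * d^2 = 78 * 9.81 * 6.724e-09 = 5.1450703e-06
Denominator = 18 * mu = 18 * 0.001 = 0.018
v_s = 5.1450703e-06 / 0.018 = 2.85837e-04 m/s
Check: Re = rho_f * v_s * d / mu = 1000 * 2.85837e-04 * 8.2e-05 / 0.001 = 0.0234 < 1, so Stokes' law applies.

2.85837e-04 m/s


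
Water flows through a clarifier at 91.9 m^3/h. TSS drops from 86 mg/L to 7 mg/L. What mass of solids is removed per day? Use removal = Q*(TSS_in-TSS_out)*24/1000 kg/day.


Concentration drop: TSS_in - TSS_out = 86 - 7 = 79 mg/L
Hourly solids removed = Q * dTSS = 91.9 m^3/h * 79 mg/L = 7260.1 g/h  (m^3/h * mg/L = g/h)
Daily solids removed = 7260.1 * 24 = 174242.4 g/day
Convert g to kg: 174242.4 / 1000 = 174.2424 kg/day

174.2424 kg/day


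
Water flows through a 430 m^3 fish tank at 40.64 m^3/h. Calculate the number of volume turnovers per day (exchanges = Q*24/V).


Daily flow volume = 40.64 m^3/h * 24 h = 975.36 m^3/day
Exchanges = daily flow / tank volume = 975.36 / 430 = 2.26828 exchanges/day

2.26828 exchanges/day


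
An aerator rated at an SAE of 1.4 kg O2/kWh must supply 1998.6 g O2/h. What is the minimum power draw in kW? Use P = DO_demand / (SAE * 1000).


SAE in g O2/kWh = 1.4 * 1000 = 1400 g/kWh
P = DO_demand / SAE_g = 1998.6 / 1400 = 1.42757 kW

1.42757 kW


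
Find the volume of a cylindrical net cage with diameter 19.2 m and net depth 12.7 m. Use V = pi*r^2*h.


r = d/2 = 19.2/2 = 9.6 m
Base area = pi*r^2 = pi*9.6^2 = 289.52918 m^2
Volume = 289.52918 * 12.7 = 3677.02 m^3

3677.02 m^3


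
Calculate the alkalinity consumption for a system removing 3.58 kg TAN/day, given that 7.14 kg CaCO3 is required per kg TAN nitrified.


Alkalinity factor: 7.14 kg CaCO3 consumed per kg TAN nitrified
alk = 3.58 kg TAN * 7.14 = 25.5612 kg CaCO3/day

25.5612 kg CaCO3/day


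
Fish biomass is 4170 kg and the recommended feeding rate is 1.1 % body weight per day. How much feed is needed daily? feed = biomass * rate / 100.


Feeding rate fraction = 1.1% / 100 = 0.011
Daily feed = 4170 kg * 0.011 = 45.87 kg/day

45.87 kg/day


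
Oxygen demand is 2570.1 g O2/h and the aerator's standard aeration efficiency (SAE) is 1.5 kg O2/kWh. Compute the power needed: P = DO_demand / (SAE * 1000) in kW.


SAE in g O2/kWh = 1.5 * 1000 = 1500 g/kWh
P = DO_demand / SAE_g = 2570.1 / 1500 = 1.7134 kW

1.7134 kW


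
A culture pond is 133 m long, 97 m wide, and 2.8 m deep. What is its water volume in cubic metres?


Base area = L * W = 133 * 97 = 12901 m^2
Volume = area * depth = 12901 * 2.8 = 36122.8 m^3

36122.8 m^3


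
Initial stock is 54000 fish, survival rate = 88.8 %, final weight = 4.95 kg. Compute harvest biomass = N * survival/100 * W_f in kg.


Survivors = 54000 * 88.8/100 = 47952 fish
Harvest biomass = survivors * W_f = 47952 * 4.95 = 237362.4 kg

237362.4 kg


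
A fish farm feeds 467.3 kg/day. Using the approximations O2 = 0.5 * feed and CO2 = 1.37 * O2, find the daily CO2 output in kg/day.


O2 = 467.3 * 0.5 = 233.65
CO2 = 233.65 * 1.37 = 320.1005

320.1005 kg/day


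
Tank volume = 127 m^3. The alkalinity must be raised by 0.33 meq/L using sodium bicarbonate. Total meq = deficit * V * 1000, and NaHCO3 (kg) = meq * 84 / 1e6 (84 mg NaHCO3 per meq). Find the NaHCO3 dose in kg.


Tank volume in L = 127 m^3 * 1000 = 127000 L
Total meq required = 0.33 meq/L * 127000 L = 41910 meq
NaHCO3 mass = 41910 meq * 84 mg/meq / 1e6 = 3.52044 kg

3.52044 kg


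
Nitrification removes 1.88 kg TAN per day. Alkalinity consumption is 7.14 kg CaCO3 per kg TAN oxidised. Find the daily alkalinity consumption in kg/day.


Alkalinity factor: 7.14 kg CaCO3 consumed per kg TAN nitrified
alk = 1.88 kg TAN * 7.14 = 13.4232 kg CaCO3/day

13.4232 kg CaCO3/day


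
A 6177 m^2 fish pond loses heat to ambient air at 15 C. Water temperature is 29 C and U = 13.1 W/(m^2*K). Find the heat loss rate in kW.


Temperature difference dT = 29 - 15 = 14 K
Heat loss (W) = U * A * dT = 13.1 * 6177 * 14 = 1132861.8 W
Convert to kW: 1132861.8 / 1000 = 1132.8618 kW

1132.8618 kW


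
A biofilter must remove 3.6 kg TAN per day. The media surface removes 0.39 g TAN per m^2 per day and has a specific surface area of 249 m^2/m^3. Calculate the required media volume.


A = 3.6*1000 / 0.39 = 9230.7692 m^2
V = 9230.7692 / 249 = 37.0714

37.0714 m^3


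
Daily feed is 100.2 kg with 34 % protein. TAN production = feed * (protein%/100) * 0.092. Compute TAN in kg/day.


Protein in feed = 100.2 * 34/100 = 34.068 kg/day
TAN = protein * 0.092 = 34.068 * 0.092 = 3.134256 kg/day

3.134256 kg/day


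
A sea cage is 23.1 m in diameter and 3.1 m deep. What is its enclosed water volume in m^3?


r = d/2 = 23.1/2 = 11.55 m
Base area = pi*r^2 = pi*11.55^2 = 419.09631 m^2
Volume = 419.09631 * 3.1 = 1299.2 m^3

1299.2 m^3


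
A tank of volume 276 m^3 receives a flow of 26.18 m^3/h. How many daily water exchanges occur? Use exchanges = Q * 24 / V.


Daily flow volume = 26.18 m^3/h * 24 h = 628.32 m^3/day
Exchanges = daily flow / tank volume = 628.32 / 276 = 2.27652 exchanges/day

2.27652 exchanges/day


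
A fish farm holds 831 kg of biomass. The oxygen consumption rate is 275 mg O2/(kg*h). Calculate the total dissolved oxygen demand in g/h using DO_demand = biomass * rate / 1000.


Total O2 consumption (mg/h) = 831 kg * 275 mg/(kg*h) = 228525 mg/h
Convert to g/h: 228525 / 1000 = 228.525 g/h

228.525 g/h


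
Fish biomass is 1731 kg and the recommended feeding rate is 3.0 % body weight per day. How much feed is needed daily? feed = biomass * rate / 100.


Feeding rate fraction = 3.0% / 100 = 0.03
Daily feed = 1731 kg * 0.03 = 51.93 kg/day

51.93 kg/day


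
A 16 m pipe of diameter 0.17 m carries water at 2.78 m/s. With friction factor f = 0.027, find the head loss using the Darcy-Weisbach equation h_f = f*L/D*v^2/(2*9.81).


v^2 = 2.78^2 = 7.7284 m^2/s^2
L/D = 16/0.17 = 94.117647
h_f = f*(L/D)*v^2/(2g) = 0.027 * 94.117647 * 7.7284 / 19.62 = 1.00098 m

1.00098 m


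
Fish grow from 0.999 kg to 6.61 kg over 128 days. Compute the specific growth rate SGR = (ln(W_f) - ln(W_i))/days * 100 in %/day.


ln(W_f) = ln(6.61) = 1.8885837
ln(W_i) = ln(0.999) = -0.0010005003
ln(W_f) - ln(W_i) = 1.8885837 - -0.0010005003 = 1.8895842
SGR = 1.8895842 / 128 * 100 = 1.47624 %/day

1.47624 %/day


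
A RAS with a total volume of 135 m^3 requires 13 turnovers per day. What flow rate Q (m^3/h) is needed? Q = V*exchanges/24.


Daily recirculation volume = 135 m^3 * 13 = 1755 m^3/day
Flow rate Q = daily volume / 24 h = 1755 / 24 = 73.125 m^3/h

73.125 m^3/h


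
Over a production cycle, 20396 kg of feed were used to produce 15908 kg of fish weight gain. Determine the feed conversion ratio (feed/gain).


FCR = feed consumed / weight gained
FCR = 20396 kg / 15908 kg = 1.28212

1.28212


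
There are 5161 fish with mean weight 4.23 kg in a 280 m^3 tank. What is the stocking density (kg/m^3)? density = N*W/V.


Total biomass = 5161 fish * 4.23 kg = 21831.03 kg
Density = total biomass / volume = 21831.03 / 280 = 77.968 kg/m^3

77.968 kg/m^3


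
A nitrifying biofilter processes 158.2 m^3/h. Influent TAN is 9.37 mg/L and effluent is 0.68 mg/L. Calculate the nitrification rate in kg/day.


Concentration drop: TAN_in - TAN_out = 9.37 - 0.68 = 8.69 mg/L
Hourly TAN removed = Q * dTAN = 158.2 m^3/h * 8.69 mg/L = 1374.758 g/h  (m^3/h * mg/L = g/h)
Daily TAN removed = 1374.758 * 24 = 32994.192 g/day
Convert to kg/day: 32994.192 / 1000 = 32.994192 kg/day

32.994192 kg/day


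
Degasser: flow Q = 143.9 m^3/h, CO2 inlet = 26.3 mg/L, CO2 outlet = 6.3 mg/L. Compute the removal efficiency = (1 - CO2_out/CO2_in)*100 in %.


CO2_out / CO2_in = 6.3 / 26.3 = 0.23954373
Fraction remaining = 0.23954373
efficiency = (1 - 0.23954373) * 100 = 76.0456 %

76.0456 %


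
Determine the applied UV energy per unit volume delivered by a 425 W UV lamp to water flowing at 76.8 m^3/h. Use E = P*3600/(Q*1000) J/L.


Energy delivered per hour = 425 W * 3600 s = 1530000 J/h
Volume treated per hour = 76.8 m^3/h * 1000 = 76800 L/h
dose = 1530000 / 76800 = 19.9219 J/L

19.9219 J/L


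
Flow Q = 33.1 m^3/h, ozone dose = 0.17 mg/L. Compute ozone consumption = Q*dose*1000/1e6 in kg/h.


O3 demand (mg/h) = Q * dose * 1000 = 33.1 * 0.17 * 1000 = 5627 mg/h
Convert mg to kg: 5627 / 1e6 = 0.005627 kg/h

0.005627 kg/h


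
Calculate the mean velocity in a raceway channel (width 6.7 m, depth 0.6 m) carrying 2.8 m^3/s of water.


Cross-sectional area = W * d = 6.7 * 0.6 = 4.02 m^2
Velocity = Q / A = 2.8 / 4.02 = 0.696517 m/s

0.696517 m/s


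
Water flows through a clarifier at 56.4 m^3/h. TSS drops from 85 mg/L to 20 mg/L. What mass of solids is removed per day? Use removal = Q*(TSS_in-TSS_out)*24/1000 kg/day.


Concentration drop: TSS_in - TSS_out = 85 - 20 = 65 mg/L
Hourly solids removed = Q * dTSS = 56.4 m^3/h * 65 mg/L = 3666 g/h  (m^3/h * mg/L = g/h)
Daily solids removed = 3666 * 24 = 87984 g/day
Convert g to kg: 87984 / 1000 = 87.984 kg/day

87.984 kg/day


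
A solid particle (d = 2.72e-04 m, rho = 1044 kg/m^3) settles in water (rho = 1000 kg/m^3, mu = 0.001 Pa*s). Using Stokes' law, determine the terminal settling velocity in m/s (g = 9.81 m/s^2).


Density difference: rho_p - rho_f = 1044 - 1000 = 44 kg/m^3
d^2 = (2.72e-04)^2 = 7.3984e-08 m^2
Numerator = (rho_p - rho_f) * g * d^2 = 44 * 9.81 * 7.3984e-08 = 3.1934454e-05
Denominator = 18 * mu = 18 * 0.001 = 0.018
v_s = 3.1934454e-05 / 0.018 = 0.00177414 m/s
Check: Re = rho_f * v_s * d / mu = 1000 * 0.00177414 * 2.72e-04 / 0.001 = 0.483 < 1, so Stokes' law applies.

0.00177414 m/s


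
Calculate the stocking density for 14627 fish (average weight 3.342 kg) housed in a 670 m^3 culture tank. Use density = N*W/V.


Total biomass = 14627 fish * 3.342 kg = 48883.434 kg
Density = total biomass / volume = 48883.434 / 670 = 72.9603 kg/m^3

72.9603 kg/m^3


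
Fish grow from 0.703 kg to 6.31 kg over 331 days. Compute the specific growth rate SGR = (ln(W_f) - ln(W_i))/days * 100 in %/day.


ln(W_f) = ln(6.31) = 1.8421357
ln(W_i) = ln(0.703) = -0.35239839
ln(W_f) - ln(W_i) = 1.8421357 - -0.35239839 = 2.1945341
SGR = 2.1945341 / 331 * 100 = 0.663001 %/day

0.663001 %/day


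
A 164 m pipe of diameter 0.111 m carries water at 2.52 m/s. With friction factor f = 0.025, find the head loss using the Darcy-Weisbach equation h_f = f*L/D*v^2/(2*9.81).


v^2 = 2.52^2 = 6.3504 m^2/s^2
L/D = 164/0.111 = 1477.4775
h_f = f*(L/D)*v^2/(2g) = 0.025 * 1477.4775 * 6.3504 / 19.62 = 11.9554 m

11.9554 m


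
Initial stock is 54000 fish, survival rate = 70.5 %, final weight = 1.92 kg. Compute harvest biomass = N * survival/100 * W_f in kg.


Survivors = 54000 * 70.5/100 = 38070 fish
Harvest biomass = survivors * W_f = 38070 * 1.92 = 73094.4 kg

73094.4 kg


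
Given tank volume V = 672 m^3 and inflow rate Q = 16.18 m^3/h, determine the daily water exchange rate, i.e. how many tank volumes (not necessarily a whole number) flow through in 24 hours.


Daily flow volume = 16.18 m^3/h * 24 h = 388.32 m^3/day
Exchanges = daily flow / tank volume = 388.32 / 672 = 0.577857 exchanges/day

0.577857 exchanges/day


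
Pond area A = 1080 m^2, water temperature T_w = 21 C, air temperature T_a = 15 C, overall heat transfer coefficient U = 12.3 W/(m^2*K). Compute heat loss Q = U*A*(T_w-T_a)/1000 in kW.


Temperature difference dT = 21 - 15 = 6 K
Heat loss (W) = U * A * dT = 12.3 * 1080 * 6 = 79704 W
Convert to kW: 79704 / 1000 = 79.704 kW

79.704 kW


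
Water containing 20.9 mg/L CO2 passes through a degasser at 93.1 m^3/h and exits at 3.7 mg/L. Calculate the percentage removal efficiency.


CO2_out / CO2_in = 3.7 / 20.9 = 0.17703349
Fraction remaining = 0.17703349
efficiency = (1 - 0.17703349) * 100 = 82.2967 %

82.2967 %


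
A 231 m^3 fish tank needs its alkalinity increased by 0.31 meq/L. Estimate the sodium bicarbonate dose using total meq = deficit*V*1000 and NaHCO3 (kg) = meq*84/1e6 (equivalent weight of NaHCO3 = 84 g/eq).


Tank volume in L = 231 m^3 * 1000 = 231000 L
Total meq required = 0.31 meq/L * 231000 L = 71610 meq
NaHCO3 mass = 71610 meq * 84 mg/meq / 1e6 = 6.01524 kg

6.01524 kg


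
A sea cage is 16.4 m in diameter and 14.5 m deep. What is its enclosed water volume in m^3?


r = d/2 = 16.4/2 = 8.2 m
Base area = pi*r^2 = pi*8.2^2 = 211.24069 m^2
Volume = 211.24069 * 14.5 = 3062.99 m^3

3062.99 m^3


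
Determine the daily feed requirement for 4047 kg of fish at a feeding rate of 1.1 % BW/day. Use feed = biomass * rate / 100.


Feeding rate fraction = 1.1% / 100 = 0.011
Daily feed = 4047 kg * 0.011 = 44.517 kg/day

44.517 kg/day


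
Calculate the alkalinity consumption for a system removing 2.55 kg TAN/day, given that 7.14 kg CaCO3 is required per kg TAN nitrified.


Alkalinity factor: 7.14 kg CaCO3 consumed per kg TAN nitrified
alk = 2.55 kg TAN * 7.14 = 18.207 kg CaCO3/day

18.207 kg CaCO3/day


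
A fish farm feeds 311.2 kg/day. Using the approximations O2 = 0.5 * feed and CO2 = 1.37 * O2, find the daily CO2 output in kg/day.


O2 = 311.2 * 0.5 = 155.6
CO2 = 155.6 * 1.37 = 213.172

213.172 kg/day


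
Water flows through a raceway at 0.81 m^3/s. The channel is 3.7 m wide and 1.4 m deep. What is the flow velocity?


Cross-sectional area = W * d = 3.7 * 1.4 = 5.18 m^2
Velocity = Q / A = 0.81 / 5.18 = 0.156371 m/s

0.156371 m/s


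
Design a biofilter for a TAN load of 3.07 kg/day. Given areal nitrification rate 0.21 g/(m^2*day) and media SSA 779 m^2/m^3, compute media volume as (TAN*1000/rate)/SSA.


A = 3.07*1000 / 0.21 = 14619.048 m^2
V = 14619.048 / 779 = 18.7664

18.7664 m^3


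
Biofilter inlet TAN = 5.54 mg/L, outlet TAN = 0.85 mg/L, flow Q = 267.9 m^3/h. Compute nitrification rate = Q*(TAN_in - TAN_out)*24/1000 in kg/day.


Concentration drop: TAN_in - TAN_out = 5.54 - 0.85 = 4.69 mg/L
Hourly TAN removed = Q * dTAN = 267.9 m^3/h * 4.69 mg/L = 1256.451 g/h  (m^3/h * mg/L = g/h)
Daily TAN removed = 1256.451 * 24 = 30154.824 g/day
Convert to kg/day: 30154.824 / 1000 = 30.154824 kg/day

30.154824 kg/day


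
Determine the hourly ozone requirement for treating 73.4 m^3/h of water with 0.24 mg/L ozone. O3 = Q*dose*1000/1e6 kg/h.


O3 demand (mg/h) = Q * dose * 1000 = 73.4 * 0.24 * 1000 = 17616 mg/h
Convert mg to kg: 17616 / 1e6 = 0.017616 kg/h

0.017616 kg/h


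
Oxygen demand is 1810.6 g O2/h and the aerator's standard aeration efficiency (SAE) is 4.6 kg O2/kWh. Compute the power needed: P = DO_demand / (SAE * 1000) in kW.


SAE in g O2/kWh = 4.6 * 1000 = 4600 g/kWh
P = DO_demand / SAE_g = 1810.6 / 4600 = 0.393609 kW

0.393609 kW


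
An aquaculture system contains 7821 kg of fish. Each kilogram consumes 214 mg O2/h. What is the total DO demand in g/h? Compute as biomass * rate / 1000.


Total O2 consumption (mg/h) = 7821 kg * 214 mg/(kg*h) = 1673694 mg/h
Convert to g/h: 1673694 / 1000 = 1673.694 g/h

1673.694 g/h


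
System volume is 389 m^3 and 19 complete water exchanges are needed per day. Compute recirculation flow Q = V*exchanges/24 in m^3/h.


Daily recirculation volume = 389 m^3 * 19 = 7391 m^3/day
Flow rate Q = daily volume / 24 h = 7391 / 24 = 307.958 m^3/h

307.958 m^3/h


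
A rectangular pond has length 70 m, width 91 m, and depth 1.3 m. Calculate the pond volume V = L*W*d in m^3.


Base area = L * W = 70 * 91 = 6370 m^2
Volume = area * depth = 6370 * 1.3 = 8281 m^3

8281 m^3


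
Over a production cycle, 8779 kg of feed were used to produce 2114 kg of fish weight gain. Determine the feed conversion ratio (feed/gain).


FCR = feed consumed / weight gained
FCR = 8779 kg / 2114 kg = 4.15279

4.15279


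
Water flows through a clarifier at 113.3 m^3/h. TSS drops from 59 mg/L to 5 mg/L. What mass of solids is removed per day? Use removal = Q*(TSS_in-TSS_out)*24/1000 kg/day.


Concentration drop: TSS_in - TSS_out = 59 - 5 = 54 mg/L
Hourly solids removed = Q * dTSS = 113.3 m^3/h * 54 mg/L = 6118.2 g/h  (m^3/h * mg/L = g/h)
Daily solids removed = 6118.2 * 24 = 146836.8 g/day
Convert g to kg: 146836.8 / 1000 = 146.8368 kg/day

146.8368 kg/day


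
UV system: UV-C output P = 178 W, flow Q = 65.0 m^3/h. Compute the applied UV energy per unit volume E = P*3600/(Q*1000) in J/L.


Energy delivered per hour = 178 W * 3600 s = 640800 J/h
Volume treated per hour = 65.0 m^3/h * 1000 = 65000 L/h
dose = 640800 / 65000 = 9.85846 J/L

9.85846 J/L


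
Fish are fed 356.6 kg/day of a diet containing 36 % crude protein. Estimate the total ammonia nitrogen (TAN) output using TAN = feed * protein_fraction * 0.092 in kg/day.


Protein in feed = 356.6 * 36/100 = 128.376 kg/day
TAN = protein * 0.092 = 128.376 * 0.092 = 11.810592 kg/day

11.810592 kg/day


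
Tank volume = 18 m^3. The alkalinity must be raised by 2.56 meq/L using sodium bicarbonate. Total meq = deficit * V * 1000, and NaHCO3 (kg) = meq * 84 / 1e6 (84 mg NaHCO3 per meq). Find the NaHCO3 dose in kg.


Tank volume in L = 18 m^3 * 1000 = 18000 L
Total meq required = 2.56 meq/L * 18000 L = 46080 meq
NaHCO3 mass = 46080 meq * 84 mg/meq / 1e6 = 3.87072 kg

3.87072 kg


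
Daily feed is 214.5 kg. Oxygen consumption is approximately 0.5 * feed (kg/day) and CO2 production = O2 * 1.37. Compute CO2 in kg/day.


O2 = 214.5 * 0.5 = 107.25
CO2 = 107.25 * 1.37 = 146.9325

146.9325 kg/day


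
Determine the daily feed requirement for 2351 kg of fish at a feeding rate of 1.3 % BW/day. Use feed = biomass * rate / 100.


Feeding rate fraction = 1.3% / 100 = 0.013
Daily feed = 2351 kg * 0.013 = 30.563 kg/day

30.563 kg/day


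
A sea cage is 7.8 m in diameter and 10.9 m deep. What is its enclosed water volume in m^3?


r = d/2 = 7.8/2 = 3.9 m
Base area = pi*r^2 = pi*3.9^2 = 47.783624 m^2
Volume = 47.783624 * 10.9 = 520.842 m^3

520.842 m^3


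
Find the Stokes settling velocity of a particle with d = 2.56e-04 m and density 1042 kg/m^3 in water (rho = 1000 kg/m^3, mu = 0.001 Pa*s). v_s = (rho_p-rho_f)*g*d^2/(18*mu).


Density difference: rho_p - rho_f = 1042 - 1000 = 42 kg/m^3
d^2 = (2.56e-04)^2 = 6.5536e-08 m^2
Numerator = (rho_p - rho_f) * g * d^2 = 42 * 9.81 * 6.5536e-08 = 2.7002143e-05
Denominator = 18 * mu = 18 * 0.001 = 0.018
v_s = 2.7002143e-05 / 0.018 = 0.00150012 m/s
Check: Re = rho_f * v_s * d / mu = 1000 * 0.00150012 * 2.56e-04 / 0.001 = 0.384 < 1, so Stokes' law applies.

0.00150012 m/s


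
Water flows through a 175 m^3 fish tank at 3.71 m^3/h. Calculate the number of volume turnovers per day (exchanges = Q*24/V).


Daily flow volume = 3.71 m^3/h * 24 h = 89.04 m^3/day
Exchanges = daily flow / tank volume = 89.04 / 175 = 0.5088 exchanges/day

0.5088 exchanges/day


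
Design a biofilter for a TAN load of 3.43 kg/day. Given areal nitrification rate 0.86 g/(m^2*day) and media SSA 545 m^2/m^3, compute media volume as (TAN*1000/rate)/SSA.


A = 3.43*1000 / 0.86 = 3988.3721 m^2
V = 3988.3721 / 545 = 7.31811

7.31811 m^3


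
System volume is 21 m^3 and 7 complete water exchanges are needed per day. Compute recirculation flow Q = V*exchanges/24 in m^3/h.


Daily recirculation volume = 21 m^3 * 7 = 147 m^3/day
Flow rate Q = daily volume / 24 h = 147 / 24 = 6.125 m^3/h

6.125 m^3/h


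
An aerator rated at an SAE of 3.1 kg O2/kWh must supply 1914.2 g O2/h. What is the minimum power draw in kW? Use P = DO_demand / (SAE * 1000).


SAE in g O2/kWh = 3.1 * 1000 = 3100 g/kWh
P = DO_demand / SAE_g = 1914.2 / 3100 = 0.617484 kW

0.617484 kW


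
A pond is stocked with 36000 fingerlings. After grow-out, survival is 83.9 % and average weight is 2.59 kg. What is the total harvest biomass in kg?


Survivors = 36000 * 83.9/100 = 30204 fish
Harvest biomass = survivors * W_f = 30204 * 2.59 = 78228.36 kg

78228.36 kg


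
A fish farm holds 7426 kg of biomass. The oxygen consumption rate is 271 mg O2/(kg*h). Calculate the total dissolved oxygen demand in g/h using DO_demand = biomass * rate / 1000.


Total O2 consumption (mg/h) = 7426 kg * 271 mg/(kg*h) = 2012446 mg/h
Convert to g/h: 2012446 / 1000 = 2012.446 g/h

2012.446 g/h


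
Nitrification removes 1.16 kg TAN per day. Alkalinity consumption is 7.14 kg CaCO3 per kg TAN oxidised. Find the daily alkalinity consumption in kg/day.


Alkalinity factor: 7.14 kg CaCO3 consumed per kg TAN nitrified
alk = 1.16 kg TAN * 7.14 = 8.2824 kg CaCO3/day

8.2824 kg CaCO3/day


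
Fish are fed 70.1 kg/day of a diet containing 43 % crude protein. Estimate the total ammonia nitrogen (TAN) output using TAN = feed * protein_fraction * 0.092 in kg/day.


Protein in feed = 70.1 * 43/100 = 30.143 kg/day
TAN = protein * 0.092 = 30.143 * 0.092 = 2.773156 kg/day

2.773156 kg/day


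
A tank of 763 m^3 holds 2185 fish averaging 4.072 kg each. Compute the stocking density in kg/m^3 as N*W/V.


Total biomass = 2185 fish * 4.072 kg = 8897.32 kg
Density = total biomass / volume = 8897.32 / 763 = 11.661 kg/m^3

11.661 kg/m^3


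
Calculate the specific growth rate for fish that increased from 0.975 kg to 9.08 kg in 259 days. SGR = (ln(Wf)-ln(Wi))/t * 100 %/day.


ln(W_f) = ln(9.08) = 2.2060742
ln(W_i) = ln(0.975) = -0.025317808
ln(W_f) - ln(W_i) = 2.2060742 - -0.025317808 = 2.231392
SGR = 2.231392 / 259 * 100 = 0.861541 %/day

0.861541 %/day


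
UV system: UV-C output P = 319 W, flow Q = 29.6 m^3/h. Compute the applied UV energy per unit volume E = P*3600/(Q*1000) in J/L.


Energy delivered per hour = 319 W * 3600 s = 1148400 J/h
Volume treated per hour = 29.6 m^3/h * 1000 = 29600 L/h
dose = 1148400 / 29600 = 38.7973 J/L

38.7973 J/L


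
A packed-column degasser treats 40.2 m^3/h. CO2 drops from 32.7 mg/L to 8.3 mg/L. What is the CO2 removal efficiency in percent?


CO2_out / CO2_in = 8.3 / 32.7 = 0.25382263
Fraction remaining = 0.25382263
efficiency = (1 - 0.25382263) * 100 = 74.6177 %

74.6177 %


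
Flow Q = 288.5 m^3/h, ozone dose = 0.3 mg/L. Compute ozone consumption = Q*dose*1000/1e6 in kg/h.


O3 demand (mg/h) = Q * dose * 1000 = 288.5 * 0.3 * 1000 = 86550 mg/h
Convert mg to kg: 86550 / 1e6 = 0.08655 kg/h

0.08655 kg/h


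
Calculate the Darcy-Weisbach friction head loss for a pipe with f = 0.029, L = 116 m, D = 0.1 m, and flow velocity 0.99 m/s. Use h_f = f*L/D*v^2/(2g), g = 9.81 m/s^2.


v^2 = 0.99^2 = 0.9801 m^2/s^2
L/D = 116/0.1 = 1160
h_f = f*(L/D)*v^2/(2g) = 0.029 * 1160 * 0.9801 / 19.62 = 1.68046 m

1.68046 m


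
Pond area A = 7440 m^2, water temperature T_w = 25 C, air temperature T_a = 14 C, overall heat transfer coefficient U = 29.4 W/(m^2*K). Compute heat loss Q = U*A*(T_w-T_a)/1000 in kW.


Temperature difference dT = 25 - 14 = 11 K
Heat loss (W) = U * A * dT = 29.4 * 7440 * 11 = 2406096 W
Convert to kW: 2406096 / 1000 = 2406.096 kW

2406.096 kW


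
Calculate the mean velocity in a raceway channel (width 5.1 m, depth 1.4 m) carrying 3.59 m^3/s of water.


Cross-sectional area = W * d = 5.1 * 1.4 = 7.14 m^2
Velocity = Q / A = 3.59 / 7.14 = 0.502801 m/s

0.502801 m/s


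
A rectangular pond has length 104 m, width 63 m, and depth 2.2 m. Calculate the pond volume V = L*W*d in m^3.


Base area = L * W = 104 * 63 = 6552 m^2
Volume = area * depth = 6552 * 2.2 = 14414.4 m^3

14414.4 m^3
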